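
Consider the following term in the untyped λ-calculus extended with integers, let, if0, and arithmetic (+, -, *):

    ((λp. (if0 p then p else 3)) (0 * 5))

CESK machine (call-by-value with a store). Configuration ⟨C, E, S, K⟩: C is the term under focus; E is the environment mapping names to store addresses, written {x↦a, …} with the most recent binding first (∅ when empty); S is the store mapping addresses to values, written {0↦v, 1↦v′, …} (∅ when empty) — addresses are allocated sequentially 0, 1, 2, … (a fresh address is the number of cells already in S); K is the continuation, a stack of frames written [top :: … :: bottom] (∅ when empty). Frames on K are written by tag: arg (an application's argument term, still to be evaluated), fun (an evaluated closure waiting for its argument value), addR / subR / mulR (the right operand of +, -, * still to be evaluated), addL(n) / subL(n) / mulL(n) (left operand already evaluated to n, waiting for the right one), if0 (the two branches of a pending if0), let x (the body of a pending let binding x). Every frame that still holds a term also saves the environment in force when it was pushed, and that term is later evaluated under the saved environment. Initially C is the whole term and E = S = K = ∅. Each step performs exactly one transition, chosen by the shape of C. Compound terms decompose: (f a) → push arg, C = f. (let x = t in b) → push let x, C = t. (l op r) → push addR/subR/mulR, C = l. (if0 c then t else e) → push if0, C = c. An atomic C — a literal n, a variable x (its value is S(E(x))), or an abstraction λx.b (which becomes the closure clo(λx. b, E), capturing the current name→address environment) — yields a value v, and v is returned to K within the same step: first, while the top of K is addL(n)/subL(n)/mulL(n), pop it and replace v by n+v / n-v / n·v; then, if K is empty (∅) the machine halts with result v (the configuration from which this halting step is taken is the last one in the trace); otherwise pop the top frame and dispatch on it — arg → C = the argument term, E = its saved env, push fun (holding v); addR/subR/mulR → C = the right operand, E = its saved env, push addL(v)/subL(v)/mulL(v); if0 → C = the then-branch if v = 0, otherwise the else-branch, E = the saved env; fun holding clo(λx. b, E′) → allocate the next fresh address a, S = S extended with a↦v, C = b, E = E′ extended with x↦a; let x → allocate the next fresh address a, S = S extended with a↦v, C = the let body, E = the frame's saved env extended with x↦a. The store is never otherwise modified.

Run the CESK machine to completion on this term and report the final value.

t=0: <C=((λp. (if0 p then p else 3)) (0 * 5)), E=∅, S=∅, K=∅>
t=1: <C=(λp. (if0 p then p else 3)), E=∅, S=∅, K=[arg]>
t=2: <C=(0 * 5), E=∅, S=∅, K=[fun]>
t=3: <C=0, E=∅, S=∅, K=[mulR :: fun]>
t=4: <C=5, E=∅, S=∅, K=[mulL(0) :: fun]>
t=5: <C=(if0 p then p else 3), E={p↦0}, S={0↦0}, K=∅>
t=6: <C=p, E={p↦0}, S={0↦0}, K=[if0]>
t=7: <C=p, E={p↦0}, S={0↦0}, K=∅>
→ final value 0

Answer: 0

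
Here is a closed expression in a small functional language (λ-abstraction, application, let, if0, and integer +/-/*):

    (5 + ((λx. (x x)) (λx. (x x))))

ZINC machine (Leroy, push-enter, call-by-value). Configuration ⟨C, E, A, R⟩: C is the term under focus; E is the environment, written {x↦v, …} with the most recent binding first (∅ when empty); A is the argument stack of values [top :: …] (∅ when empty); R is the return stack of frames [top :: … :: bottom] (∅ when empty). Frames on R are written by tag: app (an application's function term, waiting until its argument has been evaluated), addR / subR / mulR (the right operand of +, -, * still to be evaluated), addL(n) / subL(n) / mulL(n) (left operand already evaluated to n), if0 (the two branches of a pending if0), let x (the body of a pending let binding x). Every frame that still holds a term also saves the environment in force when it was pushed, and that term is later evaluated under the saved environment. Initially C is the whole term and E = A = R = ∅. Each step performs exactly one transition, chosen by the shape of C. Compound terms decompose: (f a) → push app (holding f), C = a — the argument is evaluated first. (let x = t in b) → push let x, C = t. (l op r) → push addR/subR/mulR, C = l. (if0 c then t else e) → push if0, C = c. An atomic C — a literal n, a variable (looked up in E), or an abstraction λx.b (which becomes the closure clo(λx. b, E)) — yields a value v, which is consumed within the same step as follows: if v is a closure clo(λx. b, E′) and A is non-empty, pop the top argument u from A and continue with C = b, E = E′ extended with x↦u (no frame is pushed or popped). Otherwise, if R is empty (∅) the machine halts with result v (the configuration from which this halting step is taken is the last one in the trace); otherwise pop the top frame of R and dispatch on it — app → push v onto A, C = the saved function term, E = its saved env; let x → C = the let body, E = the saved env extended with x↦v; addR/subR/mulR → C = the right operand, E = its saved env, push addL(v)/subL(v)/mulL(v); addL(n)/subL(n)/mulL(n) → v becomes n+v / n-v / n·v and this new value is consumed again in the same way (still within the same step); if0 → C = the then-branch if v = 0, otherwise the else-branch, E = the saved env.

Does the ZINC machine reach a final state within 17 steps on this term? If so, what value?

step 0: [C=(5 + ((λx. (x x)) (λx. (x x)))) | E=∅ | A=∅ | R=∅]
step 1: [C=5 | E=∅ | A=∅ | R=[addR]]
step 2: [C=((λx. (x x)) (λx. (x x))) | E=∅ | A=∅ | R=[addL(5)]]
step 3: [C=(λx. (x x)) | E=∅ | A=∅ | R=[app :: addL(5)]]
step 4: [C=(λx. (x x)) | E=∅ | A=[clo(λx. (x x), ∅)] | R=[addL(5)]]
step 5: [C=(x x) | E={x↦clo(λx. (x x), ∅)} | A=∅ | R=[addL(5)]]
step 6: [C=x | E={x↦clo(λx. (x x), ∅)} | A=∅ | R=[app :: addL(5)]]
step 7: [C=x | E={x↦clo(λx. (x x), ∅)} | A=[clo(λx. (x x), ∅)] | R=[addL(5)]]
… configuration repeats with period 3 (steps 5–7 recur indefinitely) …

Answer: DIVERGES (no final state within 17 steps)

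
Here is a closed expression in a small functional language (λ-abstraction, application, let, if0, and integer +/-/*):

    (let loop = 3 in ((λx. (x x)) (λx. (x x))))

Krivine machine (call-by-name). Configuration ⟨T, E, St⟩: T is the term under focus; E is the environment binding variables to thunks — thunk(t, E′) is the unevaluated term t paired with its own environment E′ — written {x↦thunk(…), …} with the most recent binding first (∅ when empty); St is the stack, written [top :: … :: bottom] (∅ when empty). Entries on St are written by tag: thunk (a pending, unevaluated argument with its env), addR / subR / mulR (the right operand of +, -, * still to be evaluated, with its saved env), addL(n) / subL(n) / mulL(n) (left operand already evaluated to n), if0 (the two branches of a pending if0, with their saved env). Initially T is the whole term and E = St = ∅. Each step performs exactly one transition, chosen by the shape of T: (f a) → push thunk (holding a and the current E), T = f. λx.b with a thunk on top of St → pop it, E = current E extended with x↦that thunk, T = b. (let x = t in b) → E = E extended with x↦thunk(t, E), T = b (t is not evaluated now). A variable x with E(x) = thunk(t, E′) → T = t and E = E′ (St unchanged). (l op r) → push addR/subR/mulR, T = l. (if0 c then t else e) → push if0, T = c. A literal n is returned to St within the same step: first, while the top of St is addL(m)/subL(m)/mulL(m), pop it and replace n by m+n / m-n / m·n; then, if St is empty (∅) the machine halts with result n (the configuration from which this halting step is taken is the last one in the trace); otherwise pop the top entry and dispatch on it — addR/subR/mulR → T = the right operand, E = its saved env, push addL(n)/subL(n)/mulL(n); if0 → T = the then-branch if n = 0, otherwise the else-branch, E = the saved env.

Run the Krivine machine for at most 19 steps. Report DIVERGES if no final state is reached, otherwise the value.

step 0: [T=(let loop = 3 in ((λx. (x x)) (λx. (x x)))) | E=∅ | St=∅]
step 1: [T=((λx. (x x)) (λx. (x x))) | E={loop↦thunk(3, ∅)} | St=∅]
step 2: [T=(λx. (x x)) | E={loop↦thunk(3, ∅)} | St=[thunk]]
step 3: [T=(x x) | E={x↦thunk((λx. (x x)), {loop↦thunk(3, ∅)}), loop↦thunk(3, ∅)} | St=∅]
step 4: [T=x | E={x↦thunk((λx. (x x)), {loop↦thunk(3, ∅)}), loop↦thunk(3, ∅)} | St=[thunk]]
step 5: [T=(λx. (x x)) | E={loop↦thunk(3, ∅)} | St=[thunk]]
step 6: [T=(x x) | E={x↦thunk(x, {x↦thunk((λx. (x x)), {loop↦thunk(3, ∅)}), loop↦thunk(3, ∅)}), loop↦thunk(3, ∅)} | St=∅]
step 7: [T=x | E={x↦thunk(x, {x↦thunk((λx. (x x)), {loop↦thunk(3, ∅)}), loop↦thunk(3, ∅)}), loop↦thunk(3, ∅)} | St=[thunk]]
step 8: [T=x | E={x↦thunk((λx. (x x)), {loop↦thunk(3, ∅)}), loop↦thunk(3, ∅)} | St=[thunk]]
step 9: [T=(λx. (x x)) | E={loop↦thunk(3, ∅)} | St=[thunk]]
step 10: [T=(x x) | E={x↦thunk(x, {x↦thunk(x, {x↦thunk((λx. (x x)), {loop↦thunk(3, ∅)}), loop↦thunk(3, ∅)}), loop↦thunk(3, ∅)}), loop↦thunk(3, ∅)} | St=∅]
step 11: [T=x | E={x↦thunk(x, {x↦thunk(x, {x↦thunk((λx. (x x)), {loop↦thunk(3, ∅)}), loop↦thunk(3, ∅)}), loop↦thunk(3, ∅)}), loop↦thunk(3, ∅)} | St=[thunk]]
step 12: [T=x | E={x↦thunk(x, {x↦thunk((λx. (x x)), {loop↦thunk(3, ∅)}), loop↦thunk(3, ∅)}), loop↦thunk(3, ∅)} | St=[thunk]]
step 13: [T=x | E={x↦thunk((λx. (x x)), {loop↦thunk(3, ∅)}), loop↦thunk(3, ∅)} | St=[thunk]]
step 14: [T=(λx. (x x)) | E={loop↦thunk(3, ∅)} | St=[thunk]]
step 15: [T=(x x) | E={x↦thunk(x, {x↦thunk(x, {x↦thunk(x, {x↦thunk((λx. (x x)), {loop↦thunk(3, ∅)}), loop↦thunk(3, ∅)}), loop↦thunk(3, ∅)}), loop↦thunk(3, ∅)}), loop↦thunk(3, ∅)} | St=∅]
step 16: [T=x | E={x↦thunk(x, {x↦thunk(x, {x↦thunk(x, {x↦thunk((λx. (x x)), {loop↦thunk(3, ∅)}), loop↦thunk(3, ∅)}), loop↦thunk(3, ∅)}), loop↦thunk(3, ∅)}), loop↦thunk(3, ∅)} | St=[thunk]]
step 17: [T=x | E={x↦thunk(x, {x↦thunk(x, {x↦thunk((λx. (x x)), {loop↦thunk(3, ∅)}), loop↦thunk(3, ∅)}), loop↦thunk(3, ∅)}), loop↦thunk(3, ∅)} | St=[thunk]]
step 18: [T=x | E={x↦thunk(x, {x↦thunk((λx. (x x)), {loop↦thunk(3, ∅)}), loop↦thunk(3, ∅)}), loop↦thunk(3, ∅)} | St=[thunk]]
step 19: [T=x | E={x↦thunk((λx. (x x)), {loop↦thunk(3, ∅)}), loop↦thunk(3, ∅)} | St=[thunk]]
→ 19 transitions taken and the configuration is still not final: no result within 19 steps

Answer: DIVERGES (no final state within 19 steps)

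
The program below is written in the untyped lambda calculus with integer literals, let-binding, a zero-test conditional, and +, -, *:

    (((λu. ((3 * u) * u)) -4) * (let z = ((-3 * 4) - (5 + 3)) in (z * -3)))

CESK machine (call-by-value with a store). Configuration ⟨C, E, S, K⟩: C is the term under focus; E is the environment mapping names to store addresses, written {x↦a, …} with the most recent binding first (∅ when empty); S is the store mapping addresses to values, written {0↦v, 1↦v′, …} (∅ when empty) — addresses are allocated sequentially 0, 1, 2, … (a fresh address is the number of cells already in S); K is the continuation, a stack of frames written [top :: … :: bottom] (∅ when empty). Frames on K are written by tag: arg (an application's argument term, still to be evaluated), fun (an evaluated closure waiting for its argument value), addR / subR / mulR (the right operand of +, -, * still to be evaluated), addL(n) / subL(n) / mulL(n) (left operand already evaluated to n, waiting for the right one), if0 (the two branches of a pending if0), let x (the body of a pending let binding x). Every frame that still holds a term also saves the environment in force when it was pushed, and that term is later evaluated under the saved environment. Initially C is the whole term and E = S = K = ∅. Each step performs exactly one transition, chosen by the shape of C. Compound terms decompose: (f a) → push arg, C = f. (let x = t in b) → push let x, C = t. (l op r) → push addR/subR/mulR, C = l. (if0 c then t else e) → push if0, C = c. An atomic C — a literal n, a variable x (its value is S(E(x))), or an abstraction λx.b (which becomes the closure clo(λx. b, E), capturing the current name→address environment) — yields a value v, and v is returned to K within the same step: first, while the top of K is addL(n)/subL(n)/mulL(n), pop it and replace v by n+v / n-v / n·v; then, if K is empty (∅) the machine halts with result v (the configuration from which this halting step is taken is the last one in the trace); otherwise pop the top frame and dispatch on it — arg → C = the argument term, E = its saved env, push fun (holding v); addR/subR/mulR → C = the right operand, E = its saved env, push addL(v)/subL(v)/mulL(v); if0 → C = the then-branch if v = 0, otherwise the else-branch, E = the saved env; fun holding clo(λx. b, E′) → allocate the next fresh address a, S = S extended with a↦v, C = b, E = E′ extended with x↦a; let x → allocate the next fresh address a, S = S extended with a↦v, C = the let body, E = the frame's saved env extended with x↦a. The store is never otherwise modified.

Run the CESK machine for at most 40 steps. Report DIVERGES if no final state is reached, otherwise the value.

t=0: ⟨C=(((λu. ((3 * u) * u)) -4) * (let z = ((-3 * 4) - (5 + 3)) in (z * -3))); E=∅; S=∅; K=∅⟩
t=1: ⟨C=((λu. ((3 * u) * u)) -4); E=∅; S=∅; K=[mulR]⟩
t=2: ⟨C=(λu. ((3 * u) * u)); E=∅; S=∅; K=[arg :: mulR]⟩
t=3: ⟨C=-4; E=∅; S=∅; K=[fun :: mulR]⟩
t=4: ⟨C=((3 * u) * u); E={u↦0}; S={0↦-4}; K=[mulR]⟩
t=5: ⟨C=(3 * u); E={u↦0}; S={0↦-4}; K=[mulR :: mulR]⟩
t=6: ⟨C=3; E={u↦0}; S={0↦-4}; K=[mulR :: mulR :: mulR]⟩
t=7: ⟨C=u; E={u↦0}; S={0↦-4}; K=[mulL(3) :: mulR :: mulR]⟩
t=8: ⟨C=u; E={u↦0}; S={0↦-4}; K=[mulL(-12) :: mulR]⟩
t=9: ⟨C=(let z = ((-3 * 4) - (5 + 3)) in (z * -3)); E=∅; S={0↦-4}; K=[mulL(48)]⟩
t=10: ⟨C=((-3 * 4) - (5 + 3)); E=∅; S={0↦-4}; K=[let z :: mulL(48)]⟩
t=11: ⟨C=(-3 * 4); E=∅; S={0↦-4}; K=[subR :: let z :: mulL(48)]⟩
t=12: ⟨C=-3; E=∅; S={0↦-4}; K=[mulR :: subR :: let z :: mulL(48)]⟩
t=13: ⟨C=4; E=∅; S={0↦-4}; K=[mulL(-3) :: subR :: let z :: mulL(48)]⟩
t=14: ⟨C=(5 + 3); E=∅; S={0↦-4}; K=[subL(-12) :: let z :: mulL(48)]⟩
t=15: ⟨C=5; E=∅; S={0↦-4}; K=[addR :: subL(-12) :: let z :: mulL(48)]⟩
t=16: ⟨C=3; E=∅; S={0↦-4}; K=[addL(5) :: subL(-12) :: let z :: mulL(48)]⟩
t=17: ⟨C=(z * -3); E={z↦1}; S={0↦-4, 1↦-20}; K=[mulL(48)]⟩
t=18: ⟨C=z; E={z↦1}; S={0↦-4, 1↦-20}; K=[mulR :: mulL(48)]⟩
t=19: ⟨C=-3; E={z↦1}; S={0↦-4, 1↦-20}; K=[mulL(-20) :: mulL(48)]⟩
→ final value 2880

Answer: 2880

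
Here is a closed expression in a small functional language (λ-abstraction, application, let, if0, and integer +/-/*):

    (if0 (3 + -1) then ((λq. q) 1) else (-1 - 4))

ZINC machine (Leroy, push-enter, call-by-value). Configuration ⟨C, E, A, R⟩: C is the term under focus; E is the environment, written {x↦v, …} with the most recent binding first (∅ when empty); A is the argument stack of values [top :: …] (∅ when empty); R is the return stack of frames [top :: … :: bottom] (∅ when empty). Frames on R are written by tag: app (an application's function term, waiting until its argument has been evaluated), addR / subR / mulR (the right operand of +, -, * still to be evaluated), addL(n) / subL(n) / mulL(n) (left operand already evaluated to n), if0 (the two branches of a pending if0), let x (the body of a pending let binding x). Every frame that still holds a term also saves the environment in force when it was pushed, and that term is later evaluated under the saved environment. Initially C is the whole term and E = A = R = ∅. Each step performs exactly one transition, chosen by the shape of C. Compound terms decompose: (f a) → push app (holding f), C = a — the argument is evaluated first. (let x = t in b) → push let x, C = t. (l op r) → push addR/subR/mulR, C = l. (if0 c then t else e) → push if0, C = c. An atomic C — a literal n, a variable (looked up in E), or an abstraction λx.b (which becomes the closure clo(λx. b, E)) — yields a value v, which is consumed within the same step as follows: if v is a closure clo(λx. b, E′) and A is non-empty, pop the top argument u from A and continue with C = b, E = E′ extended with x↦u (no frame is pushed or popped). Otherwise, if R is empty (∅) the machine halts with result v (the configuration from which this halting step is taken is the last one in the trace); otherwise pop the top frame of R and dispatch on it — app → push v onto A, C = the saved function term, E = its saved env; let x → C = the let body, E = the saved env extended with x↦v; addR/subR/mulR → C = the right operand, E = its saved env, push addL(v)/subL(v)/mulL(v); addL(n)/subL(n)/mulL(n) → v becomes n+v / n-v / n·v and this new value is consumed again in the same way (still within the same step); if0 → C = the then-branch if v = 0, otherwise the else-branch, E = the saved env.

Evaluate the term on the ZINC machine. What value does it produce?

Answer: -5

Machine steps:
0. ⟨C=(if0 (3 + -1) then ((λq. q) 1) else (-1 - 4)); E=∅; A=∅; R=∅⟩
1. ⟨C=(3 + -1); E=∅; A=∅; R=[if0]⟩
2. ⟨C=3; E=∅; A=∅; R=[addR :: if0]⟩
3. ⟨C=-1; E=∅; A=∅; R=[addL(3) :: if0]⟩
4. ⟨C=(-1 - 4); E=∅; A=∅; R=∅⟩
5. ⟨C=-1; E=∅; A=∅; R=[subR]⟩
6. ⟨C=4; E=∅; A=∅; R=[subL(-1)]⟩
→ final value -5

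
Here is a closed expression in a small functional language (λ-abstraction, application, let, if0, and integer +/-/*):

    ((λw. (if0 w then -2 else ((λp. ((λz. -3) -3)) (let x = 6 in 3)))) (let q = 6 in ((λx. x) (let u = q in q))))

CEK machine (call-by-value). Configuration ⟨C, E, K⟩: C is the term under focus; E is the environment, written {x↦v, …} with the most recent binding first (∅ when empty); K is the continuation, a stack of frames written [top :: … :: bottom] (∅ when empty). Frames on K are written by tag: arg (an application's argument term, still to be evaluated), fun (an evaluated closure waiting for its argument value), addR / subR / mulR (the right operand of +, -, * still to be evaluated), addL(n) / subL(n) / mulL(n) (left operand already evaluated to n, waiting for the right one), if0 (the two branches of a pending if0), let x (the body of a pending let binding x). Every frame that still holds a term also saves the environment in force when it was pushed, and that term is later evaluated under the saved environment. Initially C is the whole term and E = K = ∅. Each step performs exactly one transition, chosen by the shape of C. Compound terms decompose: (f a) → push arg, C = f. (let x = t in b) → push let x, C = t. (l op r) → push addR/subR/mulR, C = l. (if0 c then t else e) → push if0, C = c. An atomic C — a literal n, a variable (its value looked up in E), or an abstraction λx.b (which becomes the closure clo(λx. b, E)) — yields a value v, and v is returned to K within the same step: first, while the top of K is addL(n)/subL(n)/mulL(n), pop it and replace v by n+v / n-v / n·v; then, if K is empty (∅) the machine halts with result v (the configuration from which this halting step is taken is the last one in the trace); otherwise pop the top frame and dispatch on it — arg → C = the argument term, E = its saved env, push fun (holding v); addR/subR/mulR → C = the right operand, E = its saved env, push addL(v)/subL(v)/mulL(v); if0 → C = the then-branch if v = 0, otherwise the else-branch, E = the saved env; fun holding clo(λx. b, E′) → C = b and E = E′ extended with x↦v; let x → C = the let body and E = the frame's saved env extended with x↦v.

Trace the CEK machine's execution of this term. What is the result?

step 0: <C=((λw. (if0 w then -2 else ((λp. ((λz. -3) -3)) (let x = 6 in 3)))) (let q = 6 in ((λx. x) (let u = q in q)))), E=∅, K=∅>
step 1: <C=(λw. (if0 w then -2 else ((λp. ((λz. -3) -3)) (let x = 6 in 3)))), E=∅, K=[arg]>
step 2: <C=(let q = 6 in ((λx. x) (let u = q in q))), E=∅, K=[fun]>
step 3: <C=6, E=∅, K=[let q :: fun]>
step 4: <C=((λx. x) (let u = q in q)), E={q↦6}, K=[fun]>
step 5: <C=(λx. x), E={q↦6}, K=[arg :: fun]>
step 6: <C=(let u = q in q), E={q↦6}, K=[fun :: fun]>
step 7: <C=q, E={q↦6}, K=[let u :: fun :: fun]>
step 8: <C=q, E={u↦6, q↦6}, K=[fun :: fun]>
step 9: <C=x, E={x↦6, q↦6}, K=[fun]>
step 10: <C=(if0 w then -2 else ((λp. ((λz. -3) -3)) (let x = 6 in 3))), E={w↦6}, K=∅>
step 11: <C=w, E={w↦6}, K=[if0]>
step 12: <C=((λp. ((λz. -3) -3)) (let x = 6 in 3)), E={w↦6}, K=∅>
step 13: <C=(λp. ((λz. -3) -3)), E={w↦6}, K=[arg]>
step 14: <C=(let x = 6 in 3), E={w↦6}, K=[fun]>
step 15: <C=6, E={w↦6}, K=[let x :: fun]>
step 16: <C=3, E={x↦6, w↦6}, K=[fun]>
step 17: <C=((λz. -3) -3), E={p↦3, w↦6}, K=∅>
step 18: <C=(λz. -3), E={p↦3, w↦6}, K=[arg]>
step 19: <C=-3, E={p↦3, w↦6}, K=[fun]>
step 20: <C=-3, E={z↦-3, p↦3, w↦6}, K=∅>
→ final value -3

Answer: -3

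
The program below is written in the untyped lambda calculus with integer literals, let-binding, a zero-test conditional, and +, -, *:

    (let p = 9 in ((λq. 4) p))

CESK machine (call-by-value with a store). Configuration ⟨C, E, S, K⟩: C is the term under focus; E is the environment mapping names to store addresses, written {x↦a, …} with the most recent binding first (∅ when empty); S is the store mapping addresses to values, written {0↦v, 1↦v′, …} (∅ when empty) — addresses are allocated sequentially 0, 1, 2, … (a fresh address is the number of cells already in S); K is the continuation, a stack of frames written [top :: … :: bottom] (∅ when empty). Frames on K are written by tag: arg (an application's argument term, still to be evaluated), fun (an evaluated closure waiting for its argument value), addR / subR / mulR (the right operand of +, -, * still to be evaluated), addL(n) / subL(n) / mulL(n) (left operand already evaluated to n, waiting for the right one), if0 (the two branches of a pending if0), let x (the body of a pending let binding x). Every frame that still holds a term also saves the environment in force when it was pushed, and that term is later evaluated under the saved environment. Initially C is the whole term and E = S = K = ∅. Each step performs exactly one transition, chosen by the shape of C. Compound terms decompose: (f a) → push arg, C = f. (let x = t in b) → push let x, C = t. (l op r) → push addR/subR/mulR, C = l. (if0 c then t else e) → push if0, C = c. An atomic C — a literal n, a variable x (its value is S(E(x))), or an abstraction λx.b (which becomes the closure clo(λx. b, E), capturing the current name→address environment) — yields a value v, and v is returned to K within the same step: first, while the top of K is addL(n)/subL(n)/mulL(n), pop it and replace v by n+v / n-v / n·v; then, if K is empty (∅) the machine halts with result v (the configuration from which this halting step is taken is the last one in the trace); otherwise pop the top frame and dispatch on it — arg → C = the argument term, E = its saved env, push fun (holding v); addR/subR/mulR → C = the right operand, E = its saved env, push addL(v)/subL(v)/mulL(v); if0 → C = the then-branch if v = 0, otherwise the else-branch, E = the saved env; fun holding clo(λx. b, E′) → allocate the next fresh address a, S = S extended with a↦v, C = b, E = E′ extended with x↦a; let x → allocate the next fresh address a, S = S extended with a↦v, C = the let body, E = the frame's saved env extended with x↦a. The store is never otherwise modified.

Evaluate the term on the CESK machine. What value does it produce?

[0] <C=(let p = 9 in ((λq. 4) p)), E=∅, S=∅, K=∅>
[1] <C=9, E=∅, S=∅, K=[let p]>
[2] <C=((λq. 4) p), E={p↦0}, S={0↦9}, K=∅>
[3] <C=(λq. 4), E={p↦0}, S={0↦9}, K=[arg]>
[4] <C=p, E={p↦0}, S={0↦9}, K=[fun]>
[5] <C=4, E={q↦1, p↦0}, S={0↦9, 1↦9}, K=∅>
→ final value 4

Answer: 4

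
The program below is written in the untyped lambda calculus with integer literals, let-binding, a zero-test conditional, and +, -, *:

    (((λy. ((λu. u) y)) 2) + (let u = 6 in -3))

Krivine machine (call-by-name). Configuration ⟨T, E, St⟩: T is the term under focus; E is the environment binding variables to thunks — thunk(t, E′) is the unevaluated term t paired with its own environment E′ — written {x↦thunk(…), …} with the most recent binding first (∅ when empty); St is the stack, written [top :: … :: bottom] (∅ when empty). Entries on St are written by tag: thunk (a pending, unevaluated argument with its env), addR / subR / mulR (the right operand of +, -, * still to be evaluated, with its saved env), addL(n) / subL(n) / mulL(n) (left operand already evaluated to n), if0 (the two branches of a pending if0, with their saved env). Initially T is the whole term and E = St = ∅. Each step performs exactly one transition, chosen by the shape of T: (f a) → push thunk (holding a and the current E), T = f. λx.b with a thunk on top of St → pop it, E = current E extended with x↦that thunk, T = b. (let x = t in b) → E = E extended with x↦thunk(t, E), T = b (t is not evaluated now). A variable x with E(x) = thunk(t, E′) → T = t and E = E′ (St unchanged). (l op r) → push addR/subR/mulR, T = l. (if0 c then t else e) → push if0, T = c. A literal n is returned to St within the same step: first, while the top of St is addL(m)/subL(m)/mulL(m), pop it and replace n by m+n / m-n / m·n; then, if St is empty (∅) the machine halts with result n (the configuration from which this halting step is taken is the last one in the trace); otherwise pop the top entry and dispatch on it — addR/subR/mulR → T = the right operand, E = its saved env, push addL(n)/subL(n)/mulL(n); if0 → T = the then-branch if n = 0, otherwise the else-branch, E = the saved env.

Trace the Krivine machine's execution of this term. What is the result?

Answer: -1

Execution trace:
[0] ⟨T=(((λy. ((λu. u) y)) 2) + (let u = 6 in -3)); E=∅; St=∅⟩
[1] ⟨T=((λy. ((λu. u) y)) 2); E=∅; St=[addR]⟩
[2] ⟨T=(λy. ((λu. u) y)); E=∅; St=[thunk :: addR]⟩
[3] ⟨T=((λu. u) y); E={y↦thunk(2, ∅)}; St=[addR]⟩
[4] ⟨T=(λu. u); E={y↦thunk(2, ∅)}; St=[thunk :: addR]⟩
[5] ⟨T=u; E={u↦thunk(y, {y↦thunk(2, ∅)}), y↦thunk(2, ∅)}; St=[addR]⟩
[6] ⟨T=y; E={y↦thunk(2, ∅)}; St=[addR]⟩
[7] ⟨T=2; E=∅; St=[addR]⟩
[8] ⟨T=(let u = 6 in -3); E=∅; St=[addL(2)]⟩
[9] ⟨T=-3; E={u↦thunk(6, ∅)}; St=[addL(2)]⟩
→ final value -1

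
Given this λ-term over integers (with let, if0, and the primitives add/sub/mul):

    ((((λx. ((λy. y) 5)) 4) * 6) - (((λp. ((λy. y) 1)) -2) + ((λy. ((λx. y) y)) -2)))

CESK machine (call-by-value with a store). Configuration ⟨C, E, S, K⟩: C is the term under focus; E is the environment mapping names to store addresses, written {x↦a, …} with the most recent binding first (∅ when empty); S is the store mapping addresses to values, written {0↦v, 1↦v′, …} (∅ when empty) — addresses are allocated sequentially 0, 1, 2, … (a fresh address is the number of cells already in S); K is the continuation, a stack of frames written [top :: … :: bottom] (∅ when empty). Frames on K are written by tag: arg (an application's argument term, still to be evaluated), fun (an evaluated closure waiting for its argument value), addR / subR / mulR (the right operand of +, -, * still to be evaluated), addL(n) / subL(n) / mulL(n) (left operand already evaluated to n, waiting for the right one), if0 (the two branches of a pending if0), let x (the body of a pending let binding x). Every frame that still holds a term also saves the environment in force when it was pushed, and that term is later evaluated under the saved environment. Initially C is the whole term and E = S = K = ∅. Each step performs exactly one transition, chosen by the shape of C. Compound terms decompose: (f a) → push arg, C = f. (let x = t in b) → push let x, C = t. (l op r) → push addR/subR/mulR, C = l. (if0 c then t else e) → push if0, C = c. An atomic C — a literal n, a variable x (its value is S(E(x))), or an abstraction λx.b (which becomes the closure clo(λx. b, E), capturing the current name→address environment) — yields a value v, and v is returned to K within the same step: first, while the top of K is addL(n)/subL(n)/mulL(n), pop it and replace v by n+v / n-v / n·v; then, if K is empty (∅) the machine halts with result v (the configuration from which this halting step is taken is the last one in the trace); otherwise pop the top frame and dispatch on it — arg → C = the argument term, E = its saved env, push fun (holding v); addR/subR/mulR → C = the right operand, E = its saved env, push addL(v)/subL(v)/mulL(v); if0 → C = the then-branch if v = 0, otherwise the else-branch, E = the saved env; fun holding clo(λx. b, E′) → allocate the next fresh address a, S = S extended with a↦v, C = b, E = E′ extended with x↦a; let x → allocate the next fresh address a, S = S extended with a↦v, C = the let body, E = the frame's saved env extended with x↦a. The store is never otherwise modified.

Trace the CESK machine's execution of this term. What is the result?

[0] [C=((((λx. ((λy. y) 5)) 4) * 6) - (((λp. ((λy. y) 1)) -2) + ((λy. ((λx. y) y)) -2))) | E=∅ | S=∅ | K=∅]
[1] [C=(((λx. ((λy. y) 5)) 4) * 6) | E=∅ | S=∅ | K=[subR]]
[2] [C=((λx. ((λy. y) 5)) 4) | E=∅ | S=∅ | K=[mulR :: subR]]
[3] [C=(λx. ((λy. y) 5)) | E=∅ | S=∅ | K=[arg :: mulR :: subR]]
[4] [C=4 | E=∅ | S=∅ | K=[fun :: mulR :: subR]]
[5] [C=((λy. y) 5) | E={x↦0} | S={0↦4} | K=[mulR :: subR]]
[6] [C=(λy. y) | E={x↦0} | S={0↦4} | K=[arg :: mulR :: subR]]
[7] [C=5 | E={x↦0} | S={0↦4} | K=[fun :: mulR :: subR]]
[8] [C=y | E={y↦1, x↦0} | S={0↦4, 1↦5} | K=[mulR :: subR]]
[9] [C=6 | E=∅ | S={0↦4, 1↦5} | K=[mulL(5) :: subR]]
[10] [C=(((λp. ((λy. y) 1)) -2) + ((λy. ((λx. y) y)) -2)) | E=∅ | S={0↦4, 1↦5} | K=[subL(30)]]
[11] [C=((λp. ((λy. y) 1)) -2) | E=∅ | S={0↦4, 1↦5} | K=[addR :: subL(30)]]
[12] [C=(λp. ((λy. y) 1)) | E=∅ | S={0↦4, 1↦5} | K=[arg :: addR :: subL(30)]]
[13] [C=-2 | E=∅ | S={0↦4, 1↦5} | K=[fun :: addR :: subL(30)]]
[14] [C=((λy. y) 1) | E={p↦2} | S={0↦4, 1↦5, 2↦-2} | K=[addR :: subL(30)]]
[15] [C=(λy. y) | E={p↦2} | S={0↦4, 1↦5, 2↦-2} | K=[arg :: addR :: subL(30)]]
[16] [C=1 | E={p↦2} | S={0↦4, 1↦5, 2↦-2} | K=[fun :: addR :: subL(30)]]
[17] [C=y | E={y↦3, p↦2} | S={0↦4, 1↦5, 2↦-2, 3↦1} | K=[addR :: subL(30)]]
[18] [C=((λy. ((λx. y) y)) -2) | E=∅ | S={0↦4, 1↦5, 2↦-2, 3↦1} | K=[addL(1) :: subL(30)]]
[19] [C=(λy. ((λx. y) y)) | E=∅ | S={0↦4, 1↦5, 2↦-2, 3↦1} | K=[arg :: addL(1) :: subL(30)]]
[20] [C=-2 | E=∅ | S={0↦4, 1↦5, 2↦-2, 3↦1} | K=[fun :: addL(1) :: subL(30)]]
[21] [C=((λx. y) y) | E={y↦4} | S={0↦4, 1↦5, 2↦-2, 3↦1, 4↦-2} | K=[addL(1) :: subL(30)]]
[22] [C=(λx. y) | E={y↦4} | S={0↦4, 1↦5, 2↦-2, 3↦1, 4↦-2} | K=[arg :: addL(1) :: subL(30)]]
[23] [C=y | E={y↦4} | S={0↦4, 1↦5, 2↦-2, 3↦1, 4↦-2} | K=[fun :: addL(1) :: subL(30)]]
[24] [C=y | E={x↦5, y↦4} | S={0↦4, 1↦5, 2↦-2, 3↦1, 4↦-2, 5↦-2} | K=[addL(1) :: subL(30)]]
→ final value 31

Answer: 31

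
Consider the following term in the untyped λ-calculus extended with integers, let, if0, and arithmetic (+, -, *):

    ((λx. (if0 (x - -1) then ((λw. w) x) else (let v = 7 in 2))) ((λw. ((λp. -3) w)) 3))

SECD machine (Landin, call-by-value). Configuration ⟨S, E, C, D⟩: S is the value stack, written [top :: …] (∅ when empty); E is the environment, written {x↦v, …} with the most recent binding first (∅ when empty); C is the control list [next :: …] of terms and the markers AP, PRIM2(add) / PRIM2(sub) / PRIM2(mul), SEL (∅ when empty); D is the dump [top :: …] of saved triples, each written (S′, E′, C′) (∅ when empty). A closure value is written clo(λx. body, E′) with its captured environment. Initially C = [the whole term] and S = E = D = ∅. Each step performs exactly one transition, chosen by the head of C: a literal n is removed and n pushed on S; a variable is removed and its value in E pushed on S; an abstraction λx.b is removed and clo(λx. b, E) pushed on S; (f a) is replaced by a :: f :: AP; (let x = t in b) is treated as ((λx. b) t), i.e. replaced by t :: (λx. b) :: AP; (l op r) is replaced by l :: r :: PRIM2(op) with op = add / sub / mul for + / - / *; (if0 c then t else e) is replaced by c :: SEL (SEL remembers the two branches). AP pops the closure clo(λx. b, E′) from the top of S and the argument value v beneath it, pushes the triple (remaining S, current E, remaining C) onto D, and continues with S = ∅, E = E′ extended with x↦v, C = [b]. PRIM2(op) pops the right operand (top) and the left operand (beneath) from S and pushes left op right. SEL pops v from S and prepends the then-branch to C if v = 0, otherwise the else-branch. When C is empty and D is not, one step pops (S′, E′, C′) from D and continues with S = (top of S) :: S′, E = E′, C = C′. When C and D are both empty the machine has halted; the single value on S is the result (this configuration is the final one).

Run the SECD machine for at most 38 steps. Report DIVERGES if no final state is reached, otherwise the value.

Answer: 2

Execution trace:
0. [S=∅ | E=∅ | C=[((λx. (if0 (x - -1) then ((λw. w) x) else (let v = 7 in 2))) ((λw. ((λp. -3) w)) 3))] | D=∅]
1. [S=∅ | E=∅ | C=[((λw. ((λp. -3) w)) 3) :: (λx. (if0 (x - -1) then ((λw. w) x) else (let v = 7 in 2))) :: AP] | D=∅]
2. [S=∅ | E=∅ | C=[3 :: (λw. ((λp. -3) w)) :: AP :: (λx. (if0 (x - -1) then ((λw. w) x) else (let v = 7 in 2))) :: AP] | D=∅]
3. [S=[3] | E=∅ | C=[(λw. ((λp. -3) w)) :: AP :: (λx. (if0 (x - -1) then ((λw. w) x) else (let v = 7 in 2))) :: AP] | D=∅]
4. [S=[clo(λw. ((λp. -3) w), ∅) :: 3] | E=∅ | C=[AP :: (λx. (if0 (x - -1) then ((λw. w) x) else (let v = 7 in 2))) :: AP] | D=∅]
5. [S=∅ | E={w↦3} | C=[((λp. -3) w)] | D=[(∅, ∅, [(λx. (if0 (x - -1) then ((λw. w) x) else (let v = 7 in 2))) :: AP])]]
6. [S=∅ | E={w↦3} | C=[w :: (λp. -3) :: AP] | D=[(∅, ∅, [(λx. (if0 (x - -1) then ((λw. w) x) else (let v = 7 in 2))) :: AP])]]
7. [S=[3] | E={w↦3} | C=[(λp. -3) :: AP] | D=[(∅, ∅, [(λx. (if0 (x - -1) then ((λw. w) x) else (let v = 7 in 2))) :: AP])]]
8. [S=[clo(λp. -3, {w↦3}) :: 3] | E={w↦3} | C=[AP] | D=[(∅, ∅, [(λx. (if0 (x - -1) then ((λw. w) x) else (let v = 7 in 2))) :: AP])]]
9. [S=∅ | E={p↦3, w↦3} | C=[-3] | D=[(∅, {w↦3}, ∅) :: (∅, ∅, [(λx. (if0 (x - -1) then ((λw. w) x) else (let v = 7 in 2))) :: AP])]]
10. [S=[-3] | E={p↦3, w↦3} | C=∅ | D=[(∅, {w↦3}, ∅) :: (∅, ∅, [(λx. (if0 (x - -1) then ((λw. w) x) else (let v = 7 in 2))) :: AP])]]
11. [S=[-3] | E={w↦3} | C=∅ | D=[(∅, ∅, [(λx. (if0 (x - -1) then ((λw. w) x) else (let v = 7 in 2))) :: AP])]]
12. [S=[-3] | E=∅ | C=[(λx. (if0 (x - -1) then ((λw. w) x) else (let v = 7 in 2))) :: AP] | D=∅]
13. [S=[clo(λx. (if0 (x - -1) then ((λw. w) x) else (let v = 7 in 2)), ∅) :: -3] | E=∅ | C=[AP] | D=∅]
14. [S=∅ | E={x↦-3} | C=[(if0 (x - -1) then ((λw. w) x) else (let v = 7 in 2))] | D=[(∅, ∅, ∅)]]
15. [S=∅ | E={x↦-3} | C=[(x - -1) :: SEL] | D=[(∅, ∅, ∅)]]
16. [S=∅ | E={x↦-3} | C=[x :: -1 :: PRIM2(sub) :: SEL] | D=[(∅, ∅, ∅)]]
17. [S=[-3] | E={x↦-3} | C=[-1 :: PRIM2(sub) :: SEL] | D=[(∅, ∅, ∅)]]
18. [S=[-1 :: -3] | E={x↦-3} | C=[PRIM2(sub) :: SEL] | D=[(∅, ∅, ∅)]]
19. [S=[-2] | E={x↦-3} | C=[SEL] | D=[(∅, ∅, ∅)]]
20. [S=∅ | E={x↦-3} | C=[(let v = 7 in 2)] | D=[(∅, ∅, ∅)]]
21. [S=∅ | E={x↦-3} | C=[7 :: (λv. 2) :: AP] | D=[(∅, ∅, ∅)]]
22. [S=[7] | E={x↦-3} | C=[(λv. 2) :: AP] | D=[(∅, ∅, ∅)]]
23. [S=[clo(λv. 2, {x↦-3}) :: 7] | E={x↦-3} | C=[AP] | D=[(∅, ∅, ∅)]]
24. [S=∅ | E={v↦7, x↦-3} | C=[2] | D=[(∅, {x↦-3}, ∅) :: (∅, ∅, ∅)]]
25. [S=[2] | E={v↦7, x↦-3} | C=∅ | D=[(∅, {x↦-3}, ∅) :: (∅, ∅, ∅)]]
26. [S=[2] | E={x↦-3} | C=∅ | D=[(∅, ∅, ∅)]]
27. [S=[2] | E=∅ | C=∅ | D=∅]
→ final value 2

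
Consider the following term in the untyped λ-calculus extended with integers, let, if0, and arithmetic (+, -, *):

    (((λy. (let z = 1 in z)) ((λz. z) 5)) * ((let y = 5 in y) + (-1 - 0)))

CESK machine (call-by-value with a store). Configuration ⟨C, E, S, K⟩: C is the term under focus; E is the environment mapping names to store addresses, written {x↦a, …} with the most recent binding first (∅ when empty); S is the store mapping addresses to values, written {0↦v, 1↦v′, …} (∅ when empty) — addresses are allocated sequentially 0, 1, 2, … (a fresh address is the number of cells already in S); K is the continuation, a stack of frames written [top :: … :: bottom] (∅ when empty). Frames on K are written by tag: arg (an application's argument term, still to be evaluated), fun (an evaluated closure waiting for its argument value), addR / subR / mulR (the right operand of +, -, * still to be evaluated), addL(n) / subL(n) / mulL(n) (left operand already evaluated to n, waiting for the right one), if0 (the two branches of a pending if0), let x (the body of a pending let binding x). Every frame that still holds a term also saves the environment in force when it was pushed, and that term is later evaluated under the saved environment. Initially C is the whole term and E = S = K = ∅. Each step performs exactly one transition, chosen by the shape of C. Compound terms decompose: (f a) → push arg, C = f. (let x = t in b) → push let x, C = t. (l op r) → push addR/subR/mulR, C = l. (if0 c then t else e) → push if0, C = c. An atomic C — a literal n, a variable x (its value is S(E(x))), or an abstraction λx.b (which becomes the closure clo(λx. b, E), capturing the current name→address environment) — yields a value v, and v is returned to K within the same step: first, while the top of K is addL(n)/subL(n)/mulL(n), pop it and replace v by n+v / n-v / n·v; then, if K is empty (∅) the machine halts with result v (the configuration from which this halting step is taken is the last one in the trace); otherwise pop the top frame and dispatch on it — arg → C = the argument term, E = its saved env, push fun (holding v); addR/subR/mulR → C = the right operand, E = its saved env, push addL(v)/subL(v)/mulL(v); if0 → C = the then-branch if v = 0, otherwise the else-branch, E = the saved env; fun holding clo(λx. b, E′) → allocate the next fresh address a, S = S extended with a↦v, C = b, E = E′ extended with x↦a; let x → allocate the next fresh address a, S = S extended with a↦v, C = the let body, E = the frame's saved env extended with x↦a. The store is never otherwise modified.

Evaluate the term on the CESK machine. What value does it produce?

Answer: 4

Execution trace:
step 0: [C=(((λy. (let z = 1 in z)) ((λz. z) 5)) * ((let y = 5 in y) + (-1 - 0))) | E=∅ | S=∅ | K=∅]
step 1: [C=((λy. (let z = 1 in z)) ((λz. z) 5)) | E=∅ | S=∅ | K=[mulR]]
step 2: [C=(λy. (let z = 1 in z)) | E=∅ | S=∅ | K=[arg :: mulR]]
step 3: [C=((λz. z) 5) | E=∅ | S=∅ | K=[fun :: mulR]]
step 4: [C=(λz. z) | E=∅ | S=∅ | K=[arg :: fun :: mulR]]
step 5: [C=5 | E=∅ | S=∅ | K=[fun :: fun :: mulR]]
step 6: [C=z | E={z↦0} | S={0↦5} | K=[fun :: mulR]]
step 7: [C=(let z = 1 in z) | E={y↦1} | S={0↦5, 1↦5} | K=[mulR]]
step 8: [C=1 | E={y↦1} | S={0↦5, 1↦5} | K=[let z :: mulR]]
step 9: [C=z | E={z↦2, y↦1} | S={0↦5, 1↦5, 2↦1} | K=[mulR]]
step 10: [C=((let y = 5 in y) + (-1 - 0)) | E=∅ | S={0↦5, 1↦5, 2↦1} | K=[mulL(1)]]
step 11: [C=(let y = 5 in y) | E=∅ | S={0↦5, 1↦5, 2↦1} | K=[addR :: mulL(1)]]
step 12: [C=5 | E=∅ | S={0↦5, 1↦5, 2↦1} | K=[let y :: addR :: mulL(1)]]
step 13: [C=y | E={y↦3} | S={0↦5, 1↦5, 2↦1, 3↦5} | K=[addR :: mulL(1)]]
step 14: [C=(-1 - 0) | E=∅ | S={0↦5, 1↦5, 2↦1, 3↦5} | K=[addL(5) :: mulL(1)]]
step 15: [C=-1 | E=∅ | S={0↦5, 1↦5, 2↦1, 3↦5} | K=[subR :: addL(5) :: mulL(1)]]
step 16: [C=0 | E=∅ | S={0↦5, 1↦5, 2↦1, 3↦5} | K=[subL(-1) :: addL(5) :: mulL(1)]]
→ final value 4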